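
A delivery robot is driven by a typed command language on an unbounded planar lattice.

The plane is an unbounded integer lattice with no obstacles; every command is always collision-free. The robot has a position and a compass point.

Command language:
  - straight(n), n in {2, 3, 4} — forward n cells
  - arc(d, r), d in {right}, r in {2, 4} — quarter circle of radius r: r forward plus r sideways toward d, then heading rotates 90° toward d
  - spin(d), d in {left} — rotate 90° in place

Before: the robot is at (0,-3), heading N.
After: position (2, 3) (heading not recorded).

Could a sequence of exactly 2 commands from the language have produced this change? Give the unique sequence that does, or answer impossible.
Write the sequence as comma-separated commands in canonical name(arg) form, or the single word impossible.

straight(4), arc(right, 2)

key: running arc(right, 2) before straight(4) would end elsewhere — order is forced
begin: at (0,-3), heading N
1. straight(4) → at (0,1), heading N
2. arc(right, 2) → at (2,3), heading E
no rival 2-sequence matches.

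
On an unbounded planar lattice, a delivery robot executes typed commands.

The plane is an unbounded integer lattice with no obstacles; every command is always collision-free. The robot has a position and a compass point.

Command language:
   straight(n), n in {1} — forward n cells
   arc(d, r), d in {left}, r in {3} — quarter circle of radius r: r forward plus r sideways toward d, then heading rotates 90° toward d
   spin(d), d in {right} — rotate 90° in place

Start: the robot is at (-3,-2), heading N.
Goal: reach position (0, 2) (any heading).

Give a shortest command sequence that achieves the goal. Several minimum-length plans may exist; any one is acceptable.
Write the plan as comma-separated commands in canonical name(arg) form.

straight(1), spin(right), arc(left, 3)

initial: at (-3,-2), heading N
1. straight(1) → at (-3,-1), heading N
2. spin(right) → at (-3,-1), heading E
3. arc(left, 3) → at (0,2), heading N
shorter routes all fall short; 3 is best.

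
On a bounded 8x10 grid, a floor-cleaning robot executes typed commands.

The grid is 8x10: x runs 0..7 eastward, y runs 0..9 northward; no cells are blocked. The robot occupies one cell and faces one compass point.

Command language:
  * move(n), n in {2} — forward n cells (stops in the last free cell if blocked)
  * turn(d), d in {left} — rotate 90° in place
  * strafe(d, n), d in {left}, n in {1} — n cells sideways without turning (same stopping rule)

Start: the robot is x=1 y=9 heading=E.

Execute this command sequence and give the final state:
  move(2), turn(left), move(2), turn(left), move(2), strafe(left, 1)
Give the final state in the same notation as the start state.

x=1 y=8 heading=W

begin: x=1 y=9 heading=E
t=1 move(2) ⇒ x=3 y=9 heading=E
t=2 turn(left) ⇒ x=3 y=9 heading=N
t=3 move(2) ⇒ x=3 y=9 heading=N
t=4 turn(left) ⇒ x=3 y=9 heading=W
t=5 move(2) ⇒ x=1 y=9 heading=W
t=6 strafe(left, 1) ⇒ x=1 y=8 heading=W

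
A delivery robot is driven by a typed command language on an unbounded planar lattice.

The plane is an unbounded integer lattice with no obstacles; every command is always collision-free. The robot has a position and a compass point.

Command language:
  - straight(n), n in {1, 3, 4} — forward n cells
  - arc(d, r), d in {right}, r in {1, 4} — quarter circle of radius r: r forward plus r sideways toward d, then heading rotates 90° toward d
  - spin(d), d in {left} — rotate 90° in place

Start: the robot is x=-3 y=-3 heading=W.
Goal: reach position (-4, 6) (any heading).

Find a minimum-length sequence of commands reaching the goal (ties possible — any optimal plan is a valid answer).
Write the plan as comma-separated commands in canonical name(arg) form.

t0: x=-3 y=-3 heading=W
[1] after arc(right, 1): x=-4 y=-2 heading=N
[2] after straight(4): x=-4 y=2 heading=N
[3] after straight(4): x=-4 y=6 heading=N
no 2-step plan works, so 3 is optimal.

arc(right, 1), straight(4), straight(4)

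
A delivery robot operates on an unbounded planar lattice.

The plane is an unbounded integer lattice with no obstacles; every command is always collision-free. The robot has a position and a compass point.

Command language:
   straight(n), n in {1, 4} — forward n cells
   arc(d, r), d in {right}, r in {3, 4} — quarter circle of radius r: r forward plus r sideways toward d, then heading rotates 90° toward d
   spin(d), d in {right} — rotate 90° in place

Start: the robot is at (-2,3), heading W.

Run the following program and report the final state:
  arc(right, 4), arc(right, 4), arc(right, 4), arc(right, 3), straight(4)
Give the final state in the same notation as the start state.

at (-5,4), heading W

initial: at (-2,3), heading W
1. arc(right, 4) → at (-6,7), heading N
2. arc(right, 4) → at (-2,11), heading E
3. arc(right, 4) → at (2,7), heading S
4. arc(right, 3) → at (-1,4), heading W
5. straight(4) → at (-5,4), heading W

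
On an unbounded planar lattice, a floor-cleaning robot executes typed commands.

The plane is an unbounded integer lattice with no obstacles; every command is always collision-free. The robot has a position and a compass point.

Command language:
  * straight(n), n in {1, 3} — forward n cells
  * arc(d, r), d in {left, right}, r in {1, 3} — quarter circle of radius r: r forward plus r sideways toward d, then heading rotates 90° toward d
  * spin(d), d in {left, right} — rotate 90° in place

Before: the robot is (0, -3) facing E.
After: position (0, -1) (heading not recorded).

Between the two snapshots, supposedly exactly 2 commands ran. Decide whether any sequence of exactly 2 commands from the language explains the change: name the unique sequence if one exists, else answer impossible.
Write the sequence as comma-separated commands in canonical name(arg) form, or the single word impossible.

initial: (0, -3) facing E
[1] after arc(left, 1): (1, -2) facing N
[2] after arc(left, 1): (0, -1) facing W
no rival 2-sequence matches.

arc(left, 1), arc(left, 1)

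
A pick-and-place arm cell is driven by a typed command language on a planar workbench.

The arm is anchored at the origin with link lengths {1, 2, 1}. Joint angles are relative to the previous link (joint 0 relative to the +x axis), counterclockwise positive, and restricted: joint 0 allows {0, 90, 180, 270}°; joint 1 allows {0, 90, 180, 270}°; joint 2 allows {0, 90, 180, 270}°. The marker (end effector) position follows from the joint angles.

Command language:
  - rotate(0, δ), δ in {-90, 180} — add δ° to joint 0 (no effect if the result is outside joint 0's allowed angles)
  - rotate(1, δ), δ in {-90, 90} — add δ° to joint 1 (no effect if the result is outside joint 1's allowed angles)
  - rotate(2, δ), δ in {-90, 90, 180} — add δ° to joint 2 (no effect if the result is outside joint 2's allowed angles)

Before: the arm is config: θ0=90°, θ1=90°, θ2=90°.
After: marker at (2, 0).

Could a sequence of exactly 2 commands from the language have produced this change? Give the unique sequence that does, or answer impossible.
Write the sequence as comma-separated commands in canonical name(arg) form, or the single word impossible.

rotate(0, -90), rotate(0, -90)

from: config: θ0=90°, θ1=90°, θ2=90°
[1] after rotate(0, -90): config: θ0=0°, θ1=90°, θ2=90°
[2] after rotate(0, -90): config: θ0=270°, θ1=90°, θ2=90°
all 49 alternatives checked — unique.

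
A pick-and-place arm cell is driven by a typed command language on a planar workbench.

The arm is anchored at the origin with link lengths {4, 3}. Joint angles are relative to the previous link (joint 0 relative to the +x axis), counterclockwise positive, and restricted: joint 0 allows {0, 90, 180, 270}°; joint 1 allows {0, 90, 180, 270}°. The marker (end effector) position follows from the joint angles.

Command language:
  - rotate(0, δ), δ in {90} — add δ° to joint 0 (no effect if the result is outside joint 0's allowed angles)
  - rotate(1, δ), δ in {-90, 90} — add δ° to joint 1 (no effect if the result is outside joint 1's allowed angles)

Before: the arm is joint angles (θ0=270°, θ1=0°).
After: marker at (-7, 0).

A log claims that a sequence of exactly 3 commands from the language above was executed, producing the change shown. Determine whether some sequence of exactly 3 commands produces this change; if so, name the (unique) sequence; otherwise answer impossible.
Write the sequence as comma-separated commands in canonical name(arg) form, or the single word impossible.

start: joint angles (θ0=270°, θ1=0°)
step 1 (rotate(0, 90)): joint angles (θ0=0°, θ1=0°)
step 2 (rotate(0, 90)): joint angles (θ0=90°, θ1=0°)
step 3 (rotate(0, 90)): joint angles (θ0=180°, θ1=0°)
all 27 alternatives checked — unique.

rotate(0, 90), rotate(0, 90), rotate(0, 90)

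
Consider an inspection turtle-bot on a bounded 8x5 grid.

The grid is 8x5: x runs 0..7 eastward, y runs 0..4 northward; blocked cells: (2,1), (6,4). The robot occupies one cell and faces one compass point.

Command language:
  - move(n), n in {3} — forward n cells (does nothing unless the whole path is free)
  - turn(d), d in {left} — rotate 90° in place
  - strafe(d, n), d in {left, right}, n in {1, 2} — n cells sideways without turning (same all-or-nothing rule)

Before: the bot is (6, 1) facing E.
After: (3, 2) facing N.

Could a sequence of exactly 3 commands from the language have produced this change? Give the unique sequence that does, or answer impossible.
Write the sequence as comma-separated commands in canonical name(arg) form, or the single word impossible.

impossible

every 3-command combo misses the target.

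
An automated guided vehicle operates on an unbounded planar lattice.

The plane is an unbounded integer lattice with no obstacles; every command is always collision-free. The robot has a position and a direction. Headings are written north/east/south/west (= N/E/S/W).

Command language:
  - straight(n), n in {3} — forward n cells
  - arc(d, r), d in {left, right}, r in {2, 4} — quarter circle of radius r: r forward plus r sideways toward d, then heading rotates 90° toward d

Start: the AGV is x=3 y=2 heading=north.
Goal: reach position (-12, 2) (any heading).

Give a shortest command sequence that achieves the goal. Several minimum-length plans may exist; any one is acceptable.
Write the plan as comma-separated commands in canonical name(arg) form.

t0: x=3 y=2 heading=north
[1] after arc(left, 4): x=-1 y=6 heading=west
[2] after arc(left, 4): x=-5 y=2 heading=south
[3] after arc(right, 2): x=-7 y=0 heading=west
[4] after straight(3): x=-10 y=0 heading=west
[5] after arc(right, 2): x=-12 y=2 heading=north
no 4-step plan works, so 5 is optimal.

arc(left, 4), arc(left, 4), arc(right, 2), straight(3), arc(right, 2)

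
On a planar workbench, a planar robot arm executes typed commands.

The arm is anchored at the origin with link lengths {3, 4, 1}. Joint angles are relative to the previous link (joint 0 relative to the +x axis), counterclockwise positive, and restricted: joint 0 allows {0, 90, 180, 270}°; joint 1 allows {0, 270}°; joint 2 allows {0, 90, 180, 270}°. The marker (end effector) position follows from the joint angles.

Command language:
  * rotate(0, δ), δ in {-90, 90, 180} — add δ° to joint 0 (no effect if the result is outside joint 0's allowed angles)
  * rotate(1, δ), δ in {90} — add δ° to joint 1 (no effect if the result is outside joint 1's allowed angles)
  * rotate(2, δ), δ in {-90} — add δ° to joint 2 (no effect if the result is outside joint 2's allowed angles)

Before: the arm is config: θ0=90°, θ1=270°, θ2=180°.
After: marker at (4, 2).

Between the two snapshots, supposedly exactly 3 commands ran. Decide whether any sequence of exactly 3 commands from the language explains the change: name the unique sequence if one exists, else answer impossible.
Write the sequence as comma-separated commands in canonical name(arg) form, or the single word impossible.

begin: config: θ0=90°, θ1=270°, θ2=180°
1. rotate(2, -90) → config: θ0=90°, θ1=270°, θ2=90°
2. rotate(2, -90) → config: θ0=90°, θ1=270°, θ2=0°
3. rotate(2, -90) → config: θ0=90°, θ1=270°, θ2=270°
uniquely the one of 125 3-step routes that fits.

rotate(2, -90), rotate(2, -90), rotate(2, -90)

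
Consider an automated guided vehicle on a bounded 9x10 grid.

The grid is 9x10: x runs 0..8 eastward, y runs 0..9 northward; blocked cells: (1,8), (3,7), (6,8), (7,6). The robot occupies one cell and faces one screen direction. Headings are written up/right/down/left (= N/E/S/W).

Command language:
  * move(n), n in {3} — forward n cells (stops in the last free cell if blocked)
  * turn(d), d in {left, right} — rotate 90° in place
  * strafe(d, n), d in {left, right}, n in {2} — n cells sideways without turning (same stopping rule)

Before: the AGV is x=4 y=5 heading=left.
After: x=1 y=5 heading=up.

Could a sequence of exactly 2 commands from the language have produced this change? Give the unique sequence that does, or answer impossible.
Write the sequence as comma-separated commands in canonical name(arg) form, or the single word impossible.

key: cell and facing (now N) both changed — the 2 commands mix motion and turning
start: x=4 y=5 heading=left
step 1 (move(3)): x=1 y=5 heading=left
step 2 (turn(right)): x=1 y=5 heading=up
all 25 alternatives checked — unique.

move(3), turn(right)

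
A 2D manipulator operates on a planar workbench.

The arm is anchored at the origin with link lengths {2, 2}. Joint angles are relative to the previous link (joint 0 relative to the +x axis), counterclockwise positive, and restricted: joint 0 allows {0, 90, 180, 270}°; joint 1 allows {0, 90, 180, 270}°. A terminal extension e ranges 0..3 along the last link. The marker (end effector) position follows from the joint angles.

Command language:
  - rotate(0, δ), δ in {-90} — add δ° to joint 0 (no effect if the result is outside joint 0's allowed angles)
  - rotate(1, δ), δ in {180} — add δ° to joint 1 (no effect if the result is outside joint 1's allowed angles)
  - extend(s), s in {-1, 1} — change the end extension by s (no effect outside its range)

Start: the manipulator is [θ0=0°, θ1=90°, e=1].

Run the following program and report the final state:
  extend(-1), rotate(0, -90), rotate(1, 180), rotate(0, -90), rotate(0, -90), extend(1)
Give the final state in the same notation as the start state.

start: [θ0=0°, θ1=90°, e=1]
step 1 (extend(-1)): [θ0=0°, θ1=90°, e=0]
step 2 (rotate(0, -90)): [θ0=270°, θ1=90°, e=0]
step 3 (rotate(1, 180)): [θ0=270°, θ1=270°, e=0]
step 4 (rotate(0, -90)): [θ0=180°, θ1=270°, e=0]
step 5 (rotate(0, -90)): [θ0=90°, θ1=270°, e=0]
step 6 (extend(1)): [θ0=90°, θ1=270°, e=1]

[θ0=90°, θ1=270°, e=1]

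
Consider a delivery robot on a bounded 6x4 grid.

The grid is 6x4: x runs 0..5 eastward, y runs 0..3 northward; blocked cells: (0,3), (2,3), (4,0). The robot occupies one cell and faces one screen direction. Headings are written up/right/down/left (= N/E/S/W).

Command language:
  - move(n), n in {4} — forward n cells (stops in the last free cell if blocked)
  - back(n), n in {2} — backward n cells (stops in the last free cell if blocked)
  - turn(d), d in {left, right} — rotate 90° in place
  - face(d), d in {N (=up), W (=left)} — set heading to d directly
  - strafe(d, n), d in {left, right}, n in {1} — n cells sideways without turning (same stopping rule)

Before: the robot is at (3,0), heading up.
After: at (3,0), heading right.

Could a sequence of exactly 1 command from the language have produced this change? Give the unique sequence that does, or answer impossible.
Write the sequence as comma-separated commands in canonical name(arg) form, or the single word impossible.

key: (3,0) unchanged — the single command moves nothing
begin: at (3,0), heading up
t=1 turn(right) ⇒ at (3,0), heading right
no rival 1-sequence matches.

turn(right)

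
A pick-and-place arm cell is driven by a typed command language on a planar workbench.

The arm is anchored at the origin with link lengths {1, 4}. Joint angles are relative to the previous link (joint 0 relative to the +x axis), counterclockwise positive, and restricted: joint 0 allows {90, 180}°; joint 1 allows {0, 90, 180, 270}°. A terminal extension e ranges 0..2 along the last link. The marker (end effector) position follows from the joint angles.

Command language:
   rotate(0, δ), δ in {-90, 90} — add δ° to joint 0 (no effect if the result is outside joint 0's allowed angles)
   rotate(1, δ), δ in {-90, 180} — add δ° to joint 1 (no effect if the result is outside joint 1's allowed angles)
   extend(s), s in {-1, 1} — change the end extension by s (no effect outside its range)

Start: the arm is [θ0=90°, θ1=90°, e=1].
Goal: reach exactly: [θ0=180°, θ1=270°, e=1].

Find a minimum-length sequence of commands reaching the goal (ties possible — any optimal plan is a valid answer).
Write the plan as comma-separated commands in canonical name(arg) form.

start: [θ0=90°, θ1=90°, e=1]
t=1 rotate(1, 180) ⇒ [θ0=90°, θ1=270°, e=1]
t=2 rotate(0, 90) ⇒ [θ0=180°, θ1=270°, e=1]
no 1-step plan works, so 2 is optimal.

rotate(1, 180), rotate(0, 90)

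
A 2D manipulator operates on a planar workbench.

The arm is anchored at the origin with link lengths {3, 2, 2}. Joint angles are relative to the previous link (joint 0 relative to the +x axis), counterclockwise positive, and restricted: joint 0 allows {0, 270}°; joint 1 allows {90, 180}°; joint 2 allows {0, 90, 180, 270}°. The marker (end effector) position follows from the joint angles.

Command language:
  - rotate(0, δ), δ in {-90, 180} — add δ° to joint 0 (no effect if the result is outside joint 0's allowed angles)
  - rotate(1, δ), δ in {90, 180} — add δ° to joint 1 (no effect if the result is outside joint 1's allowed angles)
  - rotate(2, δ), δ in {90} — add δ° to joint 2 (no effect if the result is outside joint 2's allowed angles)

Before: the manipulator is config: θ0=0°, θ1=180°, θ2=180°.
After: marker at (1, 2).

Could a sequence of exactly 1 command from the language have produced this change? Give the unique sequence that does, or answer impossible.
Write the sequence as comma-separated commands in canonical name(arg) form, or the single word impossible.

begin: config: θ0=0°, θ1=180°, θ2=180°
1. rotate(2, 90) → config: θ0=0°, θ1=180°, θ2=270°
uniquely the one of 5 1-step routes that fits.

rotate(2, 90)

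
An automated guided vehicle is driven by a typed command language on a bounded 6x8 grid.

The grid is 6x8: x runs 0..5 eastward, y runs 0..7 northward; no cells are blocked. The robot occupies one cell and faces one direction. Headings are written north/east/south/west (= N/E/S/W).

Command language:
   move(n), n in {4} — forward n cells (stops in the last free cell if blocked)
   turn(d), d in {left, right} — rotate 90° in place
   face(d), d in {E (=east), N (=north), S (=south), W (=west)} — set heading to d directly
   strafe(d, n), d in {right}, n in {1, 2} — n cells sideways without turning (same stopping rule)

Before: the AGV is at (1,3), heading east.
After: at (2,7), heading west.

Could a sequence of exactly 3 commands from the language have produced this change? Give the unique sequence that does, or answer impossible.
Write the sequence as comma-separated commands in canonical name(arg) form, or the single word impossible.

impossible

checked all 3-command options: none fits.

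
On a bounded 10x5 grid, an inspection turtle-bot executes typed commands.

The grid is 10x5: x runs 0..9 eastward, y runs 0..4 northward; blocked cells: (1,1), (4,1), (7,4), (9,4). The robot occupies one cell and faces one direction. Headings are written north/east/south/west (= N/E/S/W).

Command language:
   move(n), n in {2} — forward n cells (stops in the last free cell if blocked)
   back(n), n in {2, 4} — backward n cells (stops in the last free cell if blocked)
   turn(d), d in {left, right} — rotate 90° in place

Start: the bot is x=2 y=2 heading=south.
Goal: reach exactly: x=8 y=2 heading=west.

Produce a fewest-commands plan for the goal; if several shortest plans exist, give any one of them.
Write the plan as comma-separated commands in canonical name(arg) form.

turn(right), back(2), back(4)

begin: x=2 y=2 heading=south
1. turn(right) → x=2 y=2 heading=west
2. back(2) → x=4 y=2 heading=west
3. back(4) → x=8 y=2 heading=west
no 2-step plan works, so 3 is optimal.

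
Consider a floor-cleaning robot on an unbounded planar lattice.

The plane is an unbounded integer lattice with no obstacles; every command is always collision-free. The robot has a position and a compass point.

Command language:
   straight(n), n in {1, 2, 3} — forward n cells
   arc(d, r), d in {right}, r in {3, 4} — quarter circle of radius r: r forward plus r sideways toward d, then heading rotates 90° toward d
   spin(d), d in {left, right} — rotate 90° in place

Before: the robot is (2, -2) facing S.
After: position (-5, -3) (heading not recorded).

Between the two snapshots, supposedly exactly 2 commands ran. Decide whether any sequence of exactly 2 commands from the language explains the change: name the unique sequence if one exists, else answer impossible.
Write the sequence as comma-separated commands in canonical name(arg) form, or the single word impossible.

arc(right, 4), arc(right, 3)

key: running arc(right, 3) before arc(right, 4) would end elsewhere — order is forced
t0: (2, -2) facing S
[1] after arc(right, 4): (-2, -6) facing W
[2] after arc(right, 3): (-5, -3) facing N
all 49 alternatives checked — unique.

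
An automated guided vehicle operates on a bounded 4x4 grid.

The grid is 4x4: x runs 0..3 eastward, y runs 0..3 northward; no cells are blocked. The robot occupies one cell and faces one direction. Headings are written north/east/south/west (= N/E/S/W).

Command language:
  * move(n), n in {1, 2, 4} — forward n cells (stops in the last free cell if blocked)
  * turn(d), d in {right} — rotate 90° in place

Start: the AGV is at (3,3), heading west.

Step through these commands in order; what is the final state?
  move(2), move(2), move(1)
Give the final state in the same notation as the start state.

at (0,3), heading west

initial: at (3,3), heading west
1. move(2) → at (1,3), heading west
2. move(2) → at (0,3), heading west
3. move(1) → at (0,3), heading west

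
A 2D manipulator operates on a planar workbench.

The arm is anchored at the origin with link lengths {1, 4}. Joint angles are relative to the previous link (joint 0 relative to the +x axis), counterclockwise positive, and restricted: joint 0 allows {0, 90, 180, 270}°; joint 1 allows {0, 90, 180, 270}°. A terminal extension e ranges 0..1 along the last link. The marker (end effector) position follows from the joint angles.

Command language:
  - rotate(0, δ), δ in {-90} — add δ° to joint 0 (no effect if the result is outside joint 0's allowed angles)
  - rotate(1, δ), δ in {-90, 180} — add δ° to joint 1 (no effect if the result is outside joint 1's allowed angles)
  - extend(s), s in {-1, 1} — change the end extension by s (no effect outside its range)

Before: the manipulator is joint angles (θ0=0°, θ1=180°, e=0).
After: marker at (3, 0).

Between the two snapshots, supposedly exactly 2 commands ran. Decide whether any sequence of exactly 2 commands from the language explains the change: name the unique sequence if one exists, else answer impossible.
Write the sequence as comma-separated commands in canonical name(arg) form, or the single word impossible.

initial: joint angles (θ0=0°, θ1=180°, e=0)
step 1 (rotate(0, -90)): joint angles (θ0=270°, θ1=180°, e=0)
step 2 (rotate(0, -90)): joint angles (θ0=180°, θ1=180°, e=0)
no other 2-command option fits: unique.

rotate(0, -90), rotate(0, -90)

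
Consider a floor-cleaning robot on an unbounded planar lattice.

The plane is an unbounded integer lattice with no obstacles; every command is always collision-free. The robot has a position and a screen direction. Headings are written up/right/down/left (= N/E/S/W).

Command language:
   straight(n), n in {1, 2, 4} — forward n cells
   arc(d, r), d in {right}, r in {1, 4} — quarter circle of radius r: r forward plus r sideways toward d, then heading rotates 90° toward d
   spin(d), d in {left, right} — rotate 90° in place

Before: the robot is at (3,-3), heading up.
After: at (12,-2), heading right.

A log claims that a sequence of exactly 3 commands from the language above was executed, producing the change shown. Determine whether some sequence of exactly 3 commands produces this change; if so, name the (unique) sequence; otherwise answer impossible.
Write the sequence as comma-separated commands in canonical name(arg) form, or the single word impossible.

key: running straight(4) before arc(right, 1) would end elsewhere — order is forced
from: at (3,-3), heading up
1. arc(right, 1) → at (4,-2), heading right
2. straight(4) → at (8,-2), heading right
3. straight(4) → at (12,-2), heading right
all 343 alternatives checked — unique.

arc(right, 1), straight(4), straight(4)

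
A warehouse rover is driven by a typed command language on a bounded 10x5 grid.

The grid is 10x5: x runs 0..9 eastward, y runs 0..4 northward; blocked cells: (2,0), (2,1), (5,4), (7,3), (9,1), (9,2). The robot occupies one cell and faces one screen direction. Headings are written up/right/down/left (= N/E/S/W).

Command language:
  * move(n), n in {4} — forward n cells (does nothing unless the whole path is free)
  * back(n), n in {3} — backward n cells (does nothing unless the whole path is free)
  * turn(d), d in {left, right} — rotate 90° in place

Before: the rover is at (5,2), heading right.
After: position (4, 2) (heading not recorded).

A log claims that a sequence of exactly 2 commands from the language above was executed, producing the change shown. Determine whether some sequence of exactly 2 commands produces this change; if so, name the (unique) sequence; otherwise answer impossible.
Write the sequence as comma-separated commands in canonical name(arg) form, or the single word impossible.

impossible

every 2-command combo misses the target.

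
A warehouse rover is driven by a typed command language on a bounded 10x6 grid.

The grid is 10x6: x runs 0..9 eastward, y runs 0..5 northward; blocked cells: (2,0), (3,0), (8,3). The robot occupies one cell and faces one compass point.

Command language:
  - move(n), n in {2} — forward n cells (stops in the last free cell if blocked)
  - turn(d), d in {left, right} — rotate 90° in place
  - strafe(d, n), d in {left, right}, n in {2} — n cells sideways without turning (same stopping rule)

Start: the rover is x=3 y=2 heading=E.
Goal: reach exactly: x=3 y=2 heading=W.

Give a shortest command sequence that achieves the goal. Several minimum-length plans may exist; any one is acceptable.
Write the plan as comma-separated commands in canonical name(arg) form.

t0: x=3 y=2 heading=E
[1] after turn(left): x=3 y=2 heading=N
[2] after turn(left): x=3 y=2 heading=W
no 1-step plan works, so 2 is optimal.

turn(left), turn(left)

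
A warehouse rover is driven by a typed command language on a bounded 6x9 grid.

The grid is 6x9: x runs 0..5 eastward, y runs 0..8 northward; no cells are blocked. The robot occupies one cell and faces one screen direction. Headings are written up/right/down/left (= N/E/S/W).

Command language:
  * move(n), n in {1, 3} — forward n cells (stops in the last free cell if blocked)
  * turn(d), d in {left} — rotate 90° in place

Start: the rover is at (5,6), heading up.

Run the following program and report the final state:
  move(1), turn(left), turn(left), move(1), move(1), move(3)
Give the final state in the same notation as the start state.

initial: at (5,6), heading up
[1] after move(1): at (5,7), heading up
[2] after turn(left): at (5,7), heading left
[3] after turn(left): at (5,7), heading down
[4] after move(1): at (5,6), heading down
[5] after move(1): at (5,5), heading down
[6] after move(3): at (5,2), heading down

at (5,2), heading down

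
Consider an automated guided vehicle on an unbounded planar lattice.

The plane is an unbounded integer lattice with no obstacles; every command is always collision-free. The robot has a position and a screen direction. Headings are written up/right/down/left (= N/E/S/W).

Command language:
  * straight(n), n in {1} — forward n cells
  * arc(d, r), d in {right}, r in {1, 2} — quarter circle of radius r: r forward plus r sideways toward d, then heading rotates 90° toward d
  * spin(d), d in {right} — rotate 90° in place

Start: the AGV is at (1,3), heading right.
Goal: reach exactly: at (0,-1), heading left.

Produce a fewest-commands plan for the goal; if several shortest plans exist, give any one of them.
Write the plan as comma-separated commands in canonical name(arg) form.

t0: at (1,3), heading right
t=1 arc(right, 2) ⇒ at (3,1), heading down
t=2 arc(right, 2) ⇒ at (1,-1), heading left
t=3 straight(1) ⇒ at (0,-1), heading left
nothing shorter than 3 reaches the goal.

arc(right, 2), arc(right, 2), straight(1)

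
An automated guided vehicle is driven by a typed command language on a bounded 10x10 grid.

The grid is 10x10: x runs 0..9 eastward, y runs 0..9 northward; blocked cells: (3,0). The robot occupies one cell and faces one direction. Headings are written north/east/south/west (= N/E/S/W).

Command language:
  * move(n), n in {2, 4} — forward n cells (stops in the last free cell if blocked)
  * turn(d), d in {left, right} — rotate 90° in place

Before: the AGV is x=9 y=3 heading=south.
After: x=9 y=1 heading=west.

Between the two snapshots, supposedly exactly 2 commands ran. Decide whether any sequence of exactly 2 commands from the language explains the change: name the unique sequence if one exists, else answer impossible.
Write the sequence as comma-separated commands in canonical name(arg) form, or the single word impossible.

move(2), turn(right)

key: position moved to (9,1) AND the heading swung to W — translation plus rotation needed
begin: x=9 y=3 heading=south
t=1 move(2) ⇒ x=9 y=1 heading=south
t=2 turn(right) ⇒ x=9 y=1 heading=west
no rival 2-sequence matches.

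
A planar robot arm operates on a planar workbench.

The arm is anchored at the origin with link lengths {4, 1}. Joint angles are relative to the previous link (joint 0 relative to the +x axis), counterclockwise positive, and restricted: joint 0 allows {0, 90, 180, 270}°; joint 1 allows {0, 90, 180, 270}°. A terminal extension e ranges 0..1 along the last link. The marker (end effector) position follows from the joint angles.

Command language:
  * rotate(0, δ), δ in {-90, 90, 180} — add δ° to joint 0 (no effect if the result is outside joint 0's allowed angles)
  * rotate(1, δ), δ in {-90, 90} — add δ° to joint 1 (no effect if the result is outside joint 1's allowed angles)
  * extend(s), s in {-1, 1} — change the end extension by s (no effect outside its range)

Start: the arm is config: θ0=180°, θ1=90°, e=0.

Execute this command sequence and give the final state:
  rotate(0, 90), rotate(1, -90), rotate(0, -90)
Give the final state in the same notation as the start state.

config: θ0=180°, θ1=0°, e=0

t0: config: θ0=180°, θ1=90°, e=0
step 1 (rotate(0, 90)): config: θ0=270°, θ1=90°, e=0
step 2 (rotate(1, -90)): config: θ0=270°, θ1=0°, e=0
step 3 (rotate(0, -90)): config: θ0=180°, θ1=0°, e=0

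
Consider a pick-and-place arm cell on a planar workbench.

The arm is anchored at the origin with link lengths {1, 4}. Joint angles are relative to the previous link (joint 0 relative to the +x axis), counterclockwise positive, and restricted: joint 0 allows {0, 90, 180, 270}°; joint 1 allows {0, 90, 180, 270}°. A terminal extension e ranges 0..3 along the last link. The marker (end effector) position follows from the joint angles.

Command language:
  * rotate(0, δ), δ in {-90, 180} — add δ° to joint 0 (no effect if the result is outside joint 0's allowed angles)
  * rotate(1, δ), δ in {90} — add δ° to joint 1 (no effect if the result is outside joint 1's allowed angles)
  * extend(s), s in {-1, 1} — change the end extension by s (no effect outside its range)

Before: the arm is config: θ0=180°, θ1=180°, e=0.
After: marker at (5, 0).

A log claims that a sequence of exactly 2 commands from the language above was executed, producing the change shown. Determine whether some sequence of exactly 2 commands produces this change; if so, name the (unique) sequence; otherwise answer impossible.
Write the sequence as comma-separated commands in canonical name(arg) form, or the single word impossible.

extend(1), extend(1)

initial: config: θ0=180°, θ1=180°, e=0
t=1 extend(1) ⇒ config: θ0=180°, θ1=180°, e=1
t=2 extend(1) ⇒ config: θ0=180°, θ1=180°, e=2
no other 2-command option fits: unique.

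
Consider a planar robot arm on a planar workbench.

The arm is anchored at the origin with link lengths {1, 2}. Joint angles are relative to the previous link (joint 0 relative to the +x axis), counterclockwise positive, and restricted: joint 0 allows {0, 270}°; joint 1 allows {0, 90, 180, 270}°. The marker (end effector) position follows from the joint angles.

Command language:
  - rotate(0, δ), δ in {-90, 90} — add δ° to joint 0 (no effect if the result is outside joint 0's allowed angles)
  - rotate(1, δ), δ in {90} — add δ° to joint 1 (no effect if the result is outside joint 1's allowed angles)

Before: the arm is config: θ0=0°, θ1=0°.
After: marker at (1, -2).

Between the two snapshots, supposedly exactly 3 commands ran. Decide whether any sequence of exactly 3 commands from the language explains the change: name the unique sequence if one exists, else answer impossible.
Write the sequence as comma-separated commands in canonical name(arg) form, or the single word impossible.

rotate(1, 90), rotate(1, 90), rotate(1, 90)

from: config: θ0=0°, θ1=0°
step 1 (rotate(1, 90)): config: θ0=0°, θ1=90°
step 2 (rotate(1, 90)): config: θ0=0°, θ1=180°
step 3 (rotate(1, 90)): config: θ0=0°, θ1=270°
no other 3-command option fits: unique.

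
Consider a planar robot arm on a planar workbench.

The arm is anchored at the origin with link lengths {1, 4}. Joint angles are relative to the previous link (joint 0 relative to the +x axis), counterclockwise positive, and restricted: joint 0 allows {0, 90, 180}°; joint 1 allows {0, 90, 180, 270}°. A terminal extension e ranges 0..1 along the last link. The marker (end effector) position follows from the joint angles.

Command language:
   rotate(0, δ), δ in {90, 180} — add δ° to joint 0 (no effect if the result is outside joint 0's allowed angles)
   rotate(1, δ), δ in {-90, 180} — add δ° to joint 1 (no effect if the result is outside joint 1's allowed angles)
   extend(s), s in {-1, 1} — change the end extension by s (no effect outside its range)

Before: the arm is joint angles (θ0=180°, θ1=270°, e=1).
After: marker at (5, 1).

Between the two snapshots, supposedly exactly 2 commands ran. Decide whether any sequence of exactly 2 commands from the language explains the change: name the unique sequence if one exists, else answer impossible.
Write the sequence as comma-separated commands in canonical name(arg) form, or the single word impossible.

rotate(0, 180), rotate(0, 90)

key: order matters: swapping rotate(0, 180) and rotate(0, 90) lands elsewhere
begin: joint angles (θ0=180°, θ1=270°, e=1)
[1] after rotate(0, 180): joint angles (θ0=0°, θ1=270°, e=1)
[2] after rotate(0, 90): joint angles (θ0=90°, θ1=270°, e=1)
all 36 alternatives checked — unique.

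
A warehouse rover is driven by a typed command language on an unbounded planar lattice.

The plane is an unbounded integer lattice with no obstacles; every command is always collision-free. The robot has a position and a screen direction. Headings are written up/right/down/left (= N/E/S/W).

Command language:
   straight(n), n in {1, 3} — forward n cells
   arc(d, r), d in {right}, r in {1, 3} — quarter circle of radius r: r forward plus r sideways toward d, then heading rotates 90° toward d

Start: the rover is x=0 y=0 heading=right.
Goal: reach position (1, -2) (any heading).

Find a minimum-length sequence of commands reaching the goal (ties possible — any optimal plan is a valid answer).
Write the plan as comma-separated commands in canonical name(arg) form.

arc(right, 1), straight(1)

start: x=0 y=0 heading=right
[1] after arc(right, 1): x=1 y=-1 heading=down
[2] after straight(1): x=1 y=-2 heading=down
no 1-step plan works, so 2 is optimal.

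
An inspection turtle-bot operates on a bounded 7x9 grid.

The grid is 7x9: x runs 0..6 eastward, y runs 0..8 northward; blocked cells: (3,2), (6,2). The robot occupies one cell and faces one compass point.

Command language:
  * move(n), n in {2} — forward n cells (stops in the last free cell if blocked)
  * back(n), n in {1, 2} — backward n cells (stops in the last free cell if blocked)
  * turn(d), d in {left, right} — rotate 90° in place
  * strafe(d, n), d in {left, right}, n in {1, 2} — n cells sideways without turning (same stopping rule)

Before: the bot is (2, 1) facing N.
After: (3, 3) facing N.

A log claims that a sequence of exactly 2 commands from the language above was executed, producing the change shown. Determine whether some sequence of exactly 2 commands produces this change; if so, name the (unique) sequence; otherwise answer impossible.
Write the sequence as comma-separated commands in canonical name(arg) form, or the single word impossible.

key: order matters: swapping move(2) and strafe(right, 1) lands elsewhere
t0: (2, 1) facing N
step 1 (move(2)): (2, 3) facing N
step 2 (strafe(right, 1)): (3, 3) facing N
no rival 2-sequence matches.

move(2), strafe(right, 1)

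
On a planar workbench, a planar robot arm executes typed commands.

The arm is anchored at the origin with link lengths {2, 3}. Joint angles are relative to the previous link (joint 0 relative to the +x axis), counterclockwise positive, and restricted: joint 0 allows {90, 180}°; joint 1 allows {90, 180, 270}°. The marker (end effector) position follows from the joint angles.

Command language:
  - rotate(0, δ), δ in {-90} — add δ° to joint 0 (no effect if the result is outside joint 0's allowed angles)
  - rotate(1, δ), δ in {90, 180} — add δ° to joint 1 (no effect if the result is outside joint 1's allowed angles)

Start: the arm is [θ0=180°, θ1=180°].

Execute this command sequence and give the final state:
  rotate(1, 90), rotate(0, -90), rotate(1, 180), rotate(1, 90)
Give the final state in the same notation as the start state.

begin: [θ0=180°, θ1=180°]
1. rotate(1, 90) → [θ0=180°, θ1=270°]
2. rotate(0, -90) → [θ0=90°, θ1=270°]
3. rotate(1, 180) → [θ0=90°, θ1=90°]
4. rotate(1, 90) → [θ0=90°, θ1=180°]

[θ0=90°, θ1=180°]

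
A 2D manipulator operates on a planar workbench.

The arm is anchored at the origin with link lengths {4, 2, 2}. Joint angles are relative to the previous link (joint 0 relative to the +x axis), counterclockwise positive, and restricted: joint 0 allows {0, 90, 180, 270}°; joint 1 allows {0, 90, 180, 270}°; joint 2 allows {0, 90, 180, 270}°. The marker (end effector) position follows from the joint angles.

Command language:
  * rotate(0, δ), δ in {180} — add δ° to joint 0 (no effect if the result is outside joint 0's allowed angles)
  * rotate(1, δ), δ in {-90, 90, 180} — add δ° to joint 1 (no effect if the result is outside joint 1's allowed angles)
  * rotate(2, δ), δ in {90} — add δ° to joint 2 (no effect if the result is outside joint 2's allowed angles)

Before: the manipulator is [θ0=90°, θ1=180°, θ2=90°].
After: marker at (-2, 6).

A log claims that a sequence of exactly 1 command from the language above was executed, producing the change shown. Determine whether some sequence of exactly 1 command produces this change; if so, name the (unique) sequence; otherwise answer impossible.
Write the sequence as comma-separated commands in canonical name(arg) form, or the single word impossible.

rotate(1, 180)

begin: [θ0=90°, θ1=180°, θ2=90°]
1. rotate(1, 180) → [θ0=90°, θ1=0°, θ2=90°]
no other 1-command option fits: unique.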